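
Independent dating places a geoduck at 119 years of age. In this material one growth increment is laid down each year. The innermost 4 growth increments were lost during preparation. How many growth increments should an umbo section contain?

One growth increment per year gives 119 growth increments over 119 years.
Subtracting the 4 growth increments not captured gives 119 − 4 = 115 growth increments in the record.

115 growth increments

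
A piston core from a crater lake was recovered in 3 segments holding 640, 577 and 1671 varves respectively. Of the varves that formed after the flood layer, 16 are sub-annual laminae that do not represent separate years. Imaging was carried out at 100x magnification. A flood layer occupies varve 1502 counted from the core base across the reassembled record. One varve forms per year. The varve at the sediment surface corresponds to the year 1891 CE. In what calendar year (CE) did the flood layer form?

Total varves = 640 + 577 + 1671 = 2888.
The flood layer sits at varve 1502 from the core base, so 2888 − 1502 = 1386 varves formed after it.
1386 − 16 false = 1370 true varves after the flood layer.
Counting back 1370 years from 1891 CE places the flood layer in 1891 − 1370 = 521 CE.

521 CE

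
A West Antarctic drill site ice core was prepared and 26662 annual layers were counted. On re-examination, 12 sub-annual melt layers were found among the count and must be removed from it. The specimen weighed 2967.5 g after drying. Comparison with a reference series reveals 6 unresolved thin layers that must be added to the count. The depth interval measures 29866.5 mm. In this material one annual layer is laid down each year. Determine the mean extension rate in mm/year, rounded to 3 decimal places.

1.120 mm/year

After corrections the count is 26662 − 12 + 6 = 26656 annual layers.
29866.5 mm over 26656 years gives 29866.5 / 26656 ≈ 1.120 mm/year.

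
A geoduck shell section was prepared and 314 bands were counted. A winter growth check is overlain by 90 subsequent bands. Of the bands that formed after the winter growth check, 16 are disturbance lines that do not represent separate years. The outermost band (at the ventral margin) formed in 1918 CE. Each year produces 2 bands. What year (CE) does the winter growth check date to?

90 bands post-date the winter growth check.
Removing the 16 false bands leaves 90 − 16 = 74 true bands beyond the winter growth check.
With 2 bands per year, 74 / 2 = 37 years.
1918 − 37 = 1881 CE.

1881 CE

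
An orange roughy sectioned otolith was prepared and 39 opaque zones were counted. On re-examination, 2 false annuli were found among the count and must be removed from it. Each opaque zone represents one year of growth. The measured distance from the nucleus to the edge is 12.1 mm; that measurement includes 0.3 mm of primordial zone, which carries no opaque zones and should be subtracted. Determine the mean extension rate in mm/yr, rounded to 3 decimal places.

Adjusted count: 39 − 2 = 37 opaque zones.
Removing the 0.3 mm offcut leaves 12.1 − 0.3 = 11.8 mm.
11.8 mm over 37 years gives 11.8 / 37 ≈ 0.319 mm/yr.

0.319 mm/yr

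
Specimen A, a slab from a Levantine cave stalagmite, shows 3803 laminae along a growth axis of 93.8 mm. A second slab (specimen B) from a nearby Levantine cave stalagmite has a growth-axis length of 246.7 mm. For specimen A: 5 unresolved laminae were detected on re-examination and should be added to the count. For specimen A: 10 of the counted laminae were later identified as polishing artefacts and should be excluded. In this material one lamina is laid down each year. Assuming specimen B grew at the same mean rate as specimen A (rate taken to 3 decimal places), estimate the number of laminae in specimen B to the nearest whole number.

9868 laminae

Specimen A: correcting the raw count gives 3803 − 10 + 5 = 3798 true laminae.
A: Mean rate = 93.8 mm / 3798 years ≈ 0.025 mm/yr.
For B, 246.7 / 0.025 = 9868.00 years ≈ 9868 laminae.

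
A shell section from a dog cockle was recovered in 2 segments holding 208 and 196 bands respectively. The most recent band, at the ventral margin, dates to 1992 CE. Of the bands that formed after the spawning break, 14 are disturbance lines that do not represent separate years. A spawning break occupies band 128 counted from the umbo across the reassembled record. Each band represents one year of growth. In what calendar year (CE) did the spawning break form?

1730 CE

Total bands = 208 + 196 = 404.
The spawning break sits at band 128 from the umbo, so 404 − 128 = 276 bands formed after it.
Excluding 14 false bands: 276 − 14 = 262.
Counting back 262 years from 1992 CE places the spawning break in 1992 − 262 = 1730 CE.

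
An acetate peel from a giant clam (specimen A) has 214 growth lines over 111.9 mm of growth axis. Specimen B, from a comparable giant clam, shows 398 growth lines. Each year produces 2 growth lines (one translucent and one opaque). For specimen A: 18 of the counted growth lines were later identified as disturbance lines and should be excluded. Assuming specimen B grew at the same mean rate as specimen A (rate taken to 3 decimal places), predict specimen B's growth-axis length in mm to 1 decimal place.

227.3 mm

Specimen A: after corrections the count is 214 − 18 = 196 growth lines.
Specimen A: 196 growth lines at 2 per year is 196 / 2 = 98 years.
A: Mean rate = 111.9 mm / 98 years ≈ 1.142 mm/year.
Specimen B: 398 growth lines at 2 per year is 398 / 2 = 199 years. For B, 1.142 mm/year × 199 years = 227.3 mm.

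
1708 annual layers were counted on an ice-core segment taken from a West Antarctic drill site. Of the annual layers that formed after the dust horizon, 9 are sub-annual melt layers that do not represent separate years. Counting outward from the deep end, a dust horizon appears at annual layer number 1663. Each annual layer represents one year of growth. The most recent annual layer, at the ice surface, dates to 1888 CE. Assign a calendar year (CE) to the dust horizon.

1852 CE

The dust horizon sits at annual layer 1663 from the deep end, so 1708 − 1663 = 45 annual layers formed after it.
Excluding 9 false annual layers: 45 − 9 = 36.
1888 − 36 = 1852 CE.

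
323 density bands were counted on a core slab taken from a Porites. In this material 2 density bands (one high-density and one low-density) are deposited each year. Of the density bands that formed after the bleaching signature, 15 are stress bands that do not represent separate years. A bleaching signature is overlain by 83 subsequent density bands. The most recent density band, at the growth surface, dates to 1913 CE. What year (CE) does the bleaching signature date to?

1879 CE

83 density bands formed after the bleaching signature.
Excluding 15 false density bands: 83 − 15 = 68.
Dividing by 2 density bands per year: 68 / 2 = 34 years.
1913 − 34 = 1879 CE.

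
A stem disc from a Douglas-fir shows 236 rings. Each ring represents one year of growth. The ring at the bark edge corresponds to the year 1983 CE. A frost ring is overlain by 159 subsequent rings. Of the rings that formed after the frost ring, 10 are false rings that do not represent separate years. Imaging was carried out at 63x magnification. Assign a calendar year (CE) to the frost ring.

1834 CE

159 rings formed after the frost ring.
159 − 10 false = 149 true rings after the frost ring.
Counting back 149 years from 1983 CE places the frost ring in 1983 − 149 = 1834 CE.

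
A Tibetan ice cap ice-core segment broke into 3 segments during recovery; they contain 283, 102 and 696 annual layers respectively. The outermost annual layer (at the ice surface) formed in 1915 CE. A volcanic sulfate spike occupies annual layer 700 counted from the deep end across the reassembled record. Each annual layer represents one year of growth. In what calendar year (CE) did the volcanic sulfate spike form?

1534 CE

Total annual layers = 283 + 102 + 696 = 1081.
The volcanic sulfate spike sits at annual layer 700 from the deep end, so 1081 − 700 = 381 annual layers formed after it.
1915 − 381 = 1534 CE.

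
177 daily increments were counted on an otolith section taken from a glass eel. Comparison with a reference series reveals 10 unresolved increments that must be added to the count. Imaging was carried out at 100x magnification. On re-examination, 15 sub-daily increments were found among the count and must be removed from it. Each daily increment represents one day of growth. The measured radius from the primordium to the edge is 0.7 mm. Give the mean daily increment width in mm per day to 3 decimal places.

0.004 mm per day

Correcting the raw count gives 177 − 15 + 10 = 172 true daily increments.
0.7 mm over 172 days gives 0.7 / 172 ≈ 0.004 mm per day.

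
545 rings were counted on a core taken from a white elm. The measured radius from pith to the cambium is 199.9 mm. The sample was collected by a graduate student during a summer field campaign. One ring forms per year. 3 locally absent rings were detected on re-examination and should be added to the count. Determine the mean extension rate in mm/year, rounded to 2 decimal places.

0.36 mm/year

Correcting the raw count gives 545 + 3 = 548 true rings.
199.9 mm over 548 years gives 199.9 / 548 ≈ 0.36 mm/year.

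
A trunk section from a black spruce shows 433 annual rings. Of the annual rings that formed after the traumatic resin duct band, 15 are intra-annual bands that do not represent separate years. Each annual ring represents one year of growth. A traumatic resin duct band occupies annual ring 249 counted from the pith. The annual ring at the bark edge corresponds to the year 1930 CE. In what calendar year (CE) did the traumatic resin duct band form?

The traumatic resin duct band sits at annual ring 249 from the pith, so 433 − 249 = 184 annual rings formed after it.
Removing the 15 false annual rings leaves 184 − 15 = 169 true annual rings beyond the traumatic resin duct band.
The annual ring at the bark edge is 1930 CE, so the traumatic resin duct band dates to 1930 − 169 = 1761 CE.

1761 CE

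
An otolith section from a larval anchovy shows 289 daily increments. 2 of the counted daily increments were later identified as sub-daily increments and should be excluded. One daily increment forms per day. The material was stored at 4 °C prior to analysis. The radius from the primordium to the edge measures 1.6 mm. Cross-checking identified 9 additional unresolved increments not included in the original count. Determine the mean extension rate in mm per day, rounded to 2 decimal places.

0.01 mm per day

True daily increment count = 289 − 2 + 9 = 296.
Extension rate ≈ 1.6 / 296 = 0.01 mm per day.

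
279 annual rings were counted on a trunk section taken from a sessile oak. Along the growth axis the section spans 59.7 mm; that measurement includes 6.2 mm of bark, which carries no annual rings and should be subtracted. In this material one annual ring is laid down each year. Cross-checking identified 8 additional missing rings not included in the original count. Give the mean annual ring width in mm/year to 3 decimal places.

0.186 mm/year

Adjusted count: 279 + 8 = 287 annual rings.
Net length = 59.7 − 6.2 = 53.5 mm.
Extension rate ≈ 53.5 / 287 = 0.186 mm/year.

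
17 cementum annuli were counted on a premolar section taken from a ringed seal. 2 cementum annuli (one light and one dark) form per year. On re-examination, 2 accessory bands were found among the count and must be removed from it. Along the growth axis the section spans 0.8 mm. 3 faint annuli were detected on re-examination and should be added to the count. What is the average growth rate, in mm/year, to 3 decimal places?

0.089 mm/year

True cementum annulus count = 17 − 2 + 3 = 18.
18 cementum annuli at 2 per year is 18 / 2 = 9 years.
Extension rate ≈ 0.8 / 9 = 0.089 mm/year.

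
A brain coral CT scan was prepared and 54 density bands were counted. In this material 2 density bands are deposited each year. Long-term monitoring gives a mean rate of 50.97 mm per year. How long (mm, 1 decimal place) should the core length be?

1376.2 mm

54 density bands at 2 per year is 54 / 2 = 27 years.
Predicted length = 50.97 mm/year × 27 years = 1376.2 mm.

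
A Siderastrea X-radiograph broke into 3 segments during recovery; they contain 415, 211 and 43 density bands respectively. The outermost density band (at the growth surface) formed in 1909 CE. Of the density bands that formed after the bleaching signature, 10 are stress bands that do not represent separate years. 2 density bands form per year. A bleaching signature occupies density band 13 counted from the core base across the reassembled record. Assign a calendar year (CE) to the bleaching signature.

1586 CE

Total density bands = 415 + 211 + 43 = 669.
The bleaching signature sits at density band 13 from the core base, so 669 − 13 = 656 density bands formed after it.
Removing the 10 false density bands leaves 656 − 10 = 646 true density bands beyond the bleaching signature.
646 density bands at 2 per year is 646 / 2 = 323 years.
1909 − 323 = 1586 CE.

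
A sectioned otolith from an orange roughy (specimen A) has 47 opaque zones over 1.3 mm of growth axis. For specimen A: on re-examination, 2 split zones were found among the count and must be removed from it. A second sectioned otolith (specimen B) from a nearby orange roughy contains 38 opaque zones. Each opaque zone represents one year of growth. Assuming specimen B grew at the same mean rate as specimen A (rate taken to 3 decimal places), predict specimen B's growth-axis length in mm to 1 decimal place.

1.1 mm

Specimen A: adjusted count: 47 − 2 = 45 opaque zones.
A: Mean rate = 1.3 mm / 45 years ≈ 0.029 mm per year.
Length of B = 0.029 × 38 = 1.1 mm.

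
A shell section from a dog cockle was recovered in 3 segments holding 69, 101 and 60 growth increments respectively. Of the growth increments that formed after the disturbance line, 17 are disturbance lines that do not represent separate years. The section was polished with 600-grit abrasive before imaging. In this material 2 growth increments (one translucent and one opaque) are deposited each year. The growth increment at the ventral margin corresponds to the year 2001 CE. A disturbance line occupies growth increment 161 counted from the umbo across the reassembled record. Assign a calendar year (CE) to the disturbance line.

1975 CE

Total growth increments = 69 + 101 + 60 = 230.
230 − 161 = 69 growth increments lie beyond the disturbance line toward the ventral margin.
Excluding 17 false growth increments: 69 − 17 = 52.
Dividing by 2 growth increments per year: 52 / 2 = 26 years.
2001 − 26 = 1975 CE.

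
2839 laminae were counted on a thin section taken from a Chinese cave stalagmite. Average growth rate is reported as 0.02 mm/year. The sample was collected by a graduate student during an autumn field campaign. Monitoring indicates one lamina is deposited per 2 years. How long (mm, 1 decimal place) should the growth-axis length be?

113.6 mm

At 2 years per lamina, 2839 × 2 = 5678 years.
5678 years at 0.02 mm/year gives 0.02 × 5678 = 113.6 mm.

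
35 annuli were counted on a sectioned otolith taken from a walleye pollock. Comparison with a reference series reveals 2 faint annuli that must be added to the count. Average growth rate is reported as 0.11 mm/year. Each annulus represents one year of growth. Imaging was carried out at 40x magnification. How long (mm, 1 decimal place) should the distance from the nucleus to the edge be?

Adjusted count: 35 + 2 = 37 annuli.
Predicted length = 0.11 mm/year × 37 years = 4.1 mm.

4.1 mm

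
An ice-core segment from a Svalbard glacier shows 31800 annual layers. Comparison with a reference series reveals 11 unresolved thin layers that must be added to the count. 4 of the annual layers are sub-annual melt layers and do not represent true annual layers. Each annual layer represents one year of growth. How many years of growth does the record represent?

31807 years

True annual layer count = 31800 − 4 + 11 = 31807.
At one annual layer per year, that is 31807 years.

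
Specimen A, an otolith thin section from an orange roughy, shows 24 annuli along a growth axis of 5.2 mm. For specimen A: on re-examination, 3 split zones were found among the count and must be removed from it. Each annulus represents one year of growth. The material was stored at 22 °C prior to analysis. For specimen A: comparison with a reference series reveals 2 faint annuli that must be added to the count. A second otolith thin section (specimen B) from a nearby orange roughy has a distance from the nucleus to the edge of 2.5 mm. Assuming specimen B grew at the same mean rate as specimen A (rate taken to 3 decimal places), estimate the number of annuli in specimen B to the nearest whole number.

11 annuli

Specimen A: after corrections the count is 24 − 3 + 2 = 23 annuli.
A: Mean rate = 5.2 mm / 23 years ≈ 0.226 mm/yr.
For B, 2.5 / 0.226 = 11.06 years ≈ 11 annuli.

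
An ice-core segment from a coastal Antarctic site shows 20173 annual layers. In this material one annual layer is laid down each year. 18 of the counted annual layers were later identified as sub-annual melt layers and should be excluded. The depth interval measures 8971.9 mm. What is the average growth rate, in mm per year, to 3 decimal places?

After corrections the count is 20173 − 18 = 20155 annual layers.
Mean rate = 8971.9 mm / 20155 years ≈ 0.445 mm per year.

0.445 mm per year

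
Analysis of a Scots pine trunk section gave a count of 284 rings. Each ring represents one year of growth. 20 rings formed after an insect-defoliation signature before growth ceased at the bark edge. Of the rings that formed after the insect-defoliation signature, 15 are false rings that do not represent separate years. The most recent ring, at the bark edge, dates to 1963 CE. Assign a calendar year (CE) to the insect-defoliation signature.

There are 20 rings younger than the insect-defoliation signature.
20 − 15 false = 5 true rings after the insect-defoliation signature.
1963 − 5 = 1958 CE.

1958 CE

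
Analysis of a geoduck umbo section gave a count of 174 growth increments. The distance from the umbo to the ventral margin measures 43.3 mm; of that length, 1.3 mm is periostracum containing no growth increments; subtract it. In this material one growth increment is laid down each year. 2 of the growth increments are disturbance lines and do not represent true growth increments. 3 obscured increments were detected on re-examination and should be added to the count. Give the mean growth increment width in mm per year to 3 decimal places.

True growth increment count = 174 − 2 + 3 = 175.
Net length = 43.3 − 1.3 = 42.0 mm.
Extension rate ≈ 42.0 / 175 = 0.240 mm per year.

0.240 mm per year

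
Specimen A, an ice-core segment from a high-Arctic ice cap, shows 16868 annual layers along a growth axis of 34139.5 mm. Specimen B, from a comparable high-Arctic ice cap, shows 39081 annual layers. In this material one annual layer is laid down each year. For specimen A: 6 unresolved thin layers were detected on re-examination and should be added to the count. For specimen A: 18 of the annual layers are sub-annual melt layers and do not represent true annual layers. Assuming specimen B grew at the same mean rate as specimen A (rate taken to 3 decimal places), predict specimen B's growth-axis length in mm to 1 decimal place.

79139.0 mm

Specimen A: adjusted count: 16868 − 18 + 6 = 16856 annual layers.
A: 34139.5 mm over 16856 years gives 34139.5 / 16856 ≈ 2.025 mm per year.
Length of B = 2.025 × 39081 = 79139.0 mm.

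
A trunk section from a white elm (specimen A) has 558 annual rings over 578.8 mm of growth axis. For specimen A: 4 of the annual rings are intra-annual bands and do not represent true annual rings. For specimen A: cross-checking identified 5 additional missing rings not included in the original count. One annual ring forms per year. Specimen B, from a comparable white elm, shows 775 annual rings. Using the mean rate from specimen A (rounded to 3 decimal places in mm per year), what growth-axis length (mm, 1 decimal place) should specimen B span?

802.1 mm

Specimen A: after corrections the count is 558 − 4 + 5 = 559 annual rings.
A: Mean rate = 578.8 mm / 559 years ≈ 1.035 mm/year.
For B, 1.035 mm/year × 775 years = 802.1 mm.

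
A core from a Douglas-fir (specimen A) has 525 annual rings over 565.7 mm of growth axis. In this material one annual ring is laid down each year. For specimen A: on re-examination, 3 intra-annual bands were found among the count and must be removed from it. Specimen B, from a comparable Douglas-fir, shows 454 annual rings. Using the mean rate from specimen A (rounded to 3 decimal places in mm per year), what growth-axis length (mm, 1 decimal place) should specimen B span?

492.1 mm

Specimen A: correcting the raw count gives 525 − 3 = 522 true annual rings.
A: Extension rate ≈ 565.7 / 522 = 1.084 mm per year.
B's length ≈ 1.084 × 454 = 492.1 mm.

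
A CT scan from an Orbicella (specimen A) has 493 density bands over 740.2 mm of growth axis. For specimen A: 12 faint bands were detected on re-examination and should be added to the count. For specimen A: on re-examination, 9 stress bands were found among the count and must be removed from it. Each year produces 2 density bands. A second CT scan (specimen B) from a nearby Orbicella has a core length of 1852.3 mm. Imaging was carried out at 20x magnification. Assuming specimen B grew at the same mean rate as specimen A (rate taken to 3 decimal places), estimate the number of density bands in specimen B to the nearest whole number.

1241 density bands

Specimen A: true density band count = 493 − 9 + 12 = 496.
Specimen A: dividing by 2 density bands per year: 496 / 2 = 248 years.
A: Extension rate ≈ 740.2 / 248 = 2.985 mm/year.
Specimen B: 1852.3 mm / 2.985 mm per year = 620.54 years; at 2 density bands per year that is 620.54 × 2 ≈ 1241 density bands.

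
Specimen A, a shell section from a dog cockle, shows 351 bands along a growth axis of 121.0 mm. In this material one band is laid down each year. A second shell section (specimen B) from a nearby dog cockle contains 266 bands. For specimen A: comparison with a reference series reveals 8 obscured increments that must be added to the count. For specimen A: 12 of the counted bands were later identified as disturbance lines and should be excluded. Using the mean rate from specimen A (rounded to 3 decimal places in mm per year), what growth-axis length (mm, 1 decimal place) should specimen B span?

Specimen A: after corrections the count is 351 − 12 + 8 = 347 bands.
A: Mean rate = 121.0 mm / 347 years ≈ 0.349 mm/yr.
For B, 0.349 mm/year × 266 years = 92.8 mm.

92.8 mm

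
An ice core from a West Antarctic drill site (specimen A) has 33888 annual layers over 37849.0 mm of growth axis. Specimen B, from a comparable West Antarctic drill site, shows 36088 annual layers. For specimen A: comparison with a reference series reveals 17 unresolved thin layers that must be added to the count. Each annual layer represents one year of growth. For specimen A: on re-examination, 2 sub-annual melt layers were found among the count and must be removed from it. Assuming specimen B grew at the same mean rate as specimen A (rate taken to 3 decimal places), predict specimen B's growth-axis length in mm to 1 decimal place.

Specimen A: after corrections the count is 33888 − 2 + 17 = 33903 annual layers.
A: Extension rate ≈ 37849.0 / 33903 = 1.116 mm per year.
Length of B = 1.116 × 36088 = 40274.2 mm.

40274.2 mm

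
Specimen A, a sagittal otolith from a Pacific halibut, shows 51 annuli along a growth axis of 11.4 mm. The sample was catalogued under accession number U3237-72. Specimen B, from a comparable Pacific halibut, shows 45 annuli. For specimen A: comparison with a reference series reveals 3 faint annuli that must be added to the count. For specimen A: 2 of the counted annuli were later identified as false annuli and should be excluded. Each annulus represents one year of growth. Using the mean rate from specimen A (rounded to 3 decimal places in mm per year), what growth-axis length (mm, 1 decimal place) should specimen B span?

9.9 mm

Specimen A: after corrections the count is 51 − 2 + 3 = 52 annuli.
A: 11.4 mm over 52 years gives 11.4 / 52 ≈ 0.219 mm/year.
B's length ≈ 0.219 × 45 = 9.9 mm.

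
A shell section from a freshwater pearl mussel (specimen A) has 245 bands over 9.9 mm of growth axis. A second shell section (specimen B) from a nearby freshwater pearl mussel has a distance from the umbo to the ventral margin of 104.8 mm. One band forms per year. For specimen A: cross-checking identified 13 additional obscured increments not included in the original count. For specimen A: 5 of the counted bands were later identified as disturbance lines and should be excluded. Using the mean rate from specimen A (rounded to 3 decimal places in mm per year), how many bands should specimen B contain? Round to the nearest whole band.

2687 bands

Specimen A: correcting the raw count gives 245 − 5 + 13 = 253 true bands.
A: Extension rate ≈ 9.9 / 253 = 0.039 mm per year.
Specimen B: 104.8 mm / 0.039 mm per year = 2687.18 years ≈ 2687 bands.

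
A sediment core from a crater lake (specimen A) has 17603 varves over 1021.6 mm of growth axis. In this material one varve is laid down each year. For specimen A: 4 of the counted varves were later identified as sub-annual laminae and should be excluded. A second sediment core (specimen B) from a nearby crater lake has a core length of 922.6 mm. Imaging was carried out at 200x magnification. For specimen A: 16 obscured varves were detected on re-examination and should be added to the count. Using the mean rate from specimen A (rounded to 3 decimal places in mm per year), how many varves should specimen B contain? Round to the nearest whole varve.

15907 varves

Specimen A: true varve count = 17603 − 4 + 16 = 17615.
A: 1021.6 mm over 17615 years gives 1021.6 / 17615 ≈ 0.058 mm per year.
For B, 922.6 / 0.058 = 15906.90 years ≈ 15907 varves.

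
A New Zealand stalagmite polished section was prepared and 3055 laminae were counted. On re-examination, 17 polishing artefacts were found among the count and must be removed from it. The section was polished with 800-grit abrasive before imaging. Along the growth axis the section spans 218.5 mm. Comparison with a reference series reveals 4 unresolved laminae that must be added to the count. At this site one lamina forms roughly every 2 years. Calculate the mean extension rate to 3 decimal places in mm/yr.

0.036 mm/yr

Adjusted count: 3055 − 17 + 4 = 3042 laminae.
3042 laminae at 2 years each span 3042 × 2 = 6084 years.
Extension rate ≈ 218.5 / 6084 = 0.036 mm/yr.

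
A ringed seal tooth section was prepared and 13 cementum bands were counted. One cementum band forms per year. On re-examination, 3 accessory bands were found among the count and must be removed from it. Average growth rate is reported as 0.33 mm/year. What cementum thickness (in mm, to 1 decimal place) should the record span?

3.3 mm

True cementum band count = 13 − 3 = 10.
Predicted length = 0.33 mm/year × 10 years = 3.3 mm.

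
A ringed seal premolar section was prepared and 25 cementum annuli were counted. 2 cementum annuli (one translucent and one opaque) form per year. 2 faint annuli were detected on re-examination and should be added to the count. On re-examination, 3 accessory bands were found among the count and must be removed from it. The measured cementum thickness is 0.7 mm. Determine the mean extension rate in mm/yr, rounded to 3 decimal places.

0.058 mm/yr

Correcting the raw count gives 25 − 3 + 2 = 24 true cementum annuli.
With 2 cementum annuli per year, 24 / 2 = 12 years.
0.7 mm over 12 years gives 0.7 / 12 ≈ 0.058 mm/yr.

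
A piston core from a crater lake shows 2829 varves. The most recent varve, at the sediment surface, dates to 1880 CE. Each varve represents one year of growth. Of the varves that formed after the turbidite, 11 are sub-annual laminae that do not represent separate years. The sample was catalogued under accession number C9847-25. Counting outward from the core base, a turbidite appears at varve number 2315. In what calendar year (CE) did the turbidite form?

2829 − 2315 = 514 varves lie beyond the turbidite toward the sediment surface.
Excluding 11 false varves: 514 − 11 = 503.
1880 − 503 = 1377 CE.

1377 CE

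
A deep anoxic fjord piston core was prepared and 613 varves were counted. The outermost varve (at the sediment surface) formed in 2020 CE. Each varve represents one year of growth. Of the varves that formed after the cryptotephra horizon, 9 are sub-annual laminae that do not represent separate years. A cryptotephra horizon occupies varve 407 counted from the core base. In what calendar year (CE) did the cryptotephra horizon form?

Between varve 407 and the sediment surface there are 613 − 407 = 206 varves.
Excluding 9 false varves: 206 − 9 = 197.
Counting back 197 years from 2020 CE places the cryptotephra horizon in 2020 − 197 = 1823 CE.

1823 CE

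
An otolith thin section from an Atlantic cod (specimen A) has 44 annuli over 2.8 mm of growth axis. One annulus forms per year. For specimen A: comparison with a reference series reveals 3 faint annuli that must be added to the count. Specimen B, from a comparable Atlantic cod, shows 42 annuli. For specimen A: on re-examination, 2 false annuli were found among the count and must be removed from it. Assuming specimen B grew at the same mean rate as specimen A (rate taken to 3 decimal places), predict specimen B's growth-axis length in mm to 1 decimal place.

Specimen A: true annulus count = 44 − 2 + 3 = 45.
A: Extension rate ≈ 2.8 / 45 = 0.062 mm/yr.
For B, 0.062 mm/year × 42 years = 2.6 mm.

2.6 mm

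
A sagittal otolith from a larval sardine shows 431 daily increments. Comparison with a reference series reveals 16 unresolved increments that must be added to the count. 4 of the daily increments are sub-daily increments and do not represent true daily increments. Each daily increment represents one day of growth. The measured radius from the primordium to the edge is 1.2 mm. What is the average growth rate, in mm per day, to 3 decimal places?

0.003 mm per day

Adjusted count: 431 − 4 + 16 = 443 daily increments.
Mean rate = 1.2 mm / 443 days ≈ 0.003 mm per day.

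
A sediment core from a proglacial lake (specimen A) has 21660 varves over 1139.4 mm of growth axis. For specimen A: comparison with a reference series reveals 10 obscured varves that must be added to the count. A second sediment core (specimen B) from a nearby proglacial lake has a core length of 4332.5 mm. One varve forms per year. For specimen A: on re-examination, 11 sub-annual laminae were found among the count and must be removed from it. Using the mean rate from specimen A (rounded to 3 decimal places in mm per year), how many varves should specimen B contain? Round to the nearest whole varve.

Specimen A: true varve count = 21660 − 11 + 10 = 21659.
A: Extension rate ≈ 1139.4 / 21659 = 0.053 mm/year.
For B, 4332.5 / 0.053 = 81745.28 years ≈ 81745 varves.

81745 varves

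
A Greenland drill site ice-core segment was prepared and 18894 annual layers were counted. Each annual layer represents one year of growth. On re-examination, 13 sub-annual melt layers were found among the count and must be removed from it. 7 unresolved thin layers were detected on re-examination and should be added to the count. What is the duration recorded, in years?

18888 yr

True annual layer count = 18894 − 13 + 7 = 18888.
One annual layer per year makes the duration 18888 years.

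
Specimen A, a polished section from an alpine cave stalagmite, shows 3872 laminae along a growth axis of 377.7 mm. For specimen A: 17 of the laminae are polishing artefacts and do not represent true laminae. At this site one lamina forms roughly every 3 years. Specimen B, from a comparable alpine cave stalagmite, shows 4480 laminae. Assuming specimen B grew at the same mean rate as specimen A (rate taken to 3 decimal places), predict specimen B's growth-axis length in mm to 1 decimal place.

Specimen A: after corrections the count is 3872 − 17 = 3855 laminae.
Specimen A: 3855 laminae at 3 years each span 3855 × 3 = 11565 years.
A: 377.7 mm over 11565 years gives 377.7 / 11565 ≈ 0.033 mm/yr.
Specimen B: 4480 laminae at 3 years each span 4480 × 3 = 13440 years. Length of B = 0.033 × 13440 = 443.5 mm.

443.5 mm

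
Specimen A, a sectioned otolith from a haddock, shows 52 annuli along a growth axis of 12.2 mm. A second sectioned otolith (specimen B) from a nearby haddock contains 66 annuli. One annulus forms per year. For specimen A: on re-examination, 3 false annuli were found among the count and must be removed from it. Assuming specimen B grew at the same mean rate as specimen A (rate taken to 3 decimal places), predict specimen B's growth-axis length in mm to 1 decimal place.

Specimen A: correcting the raw count gives 52 − 3 = 49 true annuli.
A: Mean rate = 12.2 mm / 49 years ≈ 0.249 mm per year.
For B, 0.249 mm/year × 66 years = 16.4 mm.

16.4 mm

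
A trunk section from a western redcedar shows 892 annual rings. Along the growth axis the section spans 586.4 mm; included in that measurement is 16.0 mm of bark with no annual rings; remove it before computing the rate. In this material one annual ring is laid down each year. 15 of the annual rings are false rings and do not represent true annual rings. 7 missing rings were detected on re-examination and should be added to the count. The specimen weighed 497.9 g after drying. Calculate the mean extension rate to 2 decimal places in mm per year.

After corrections the count is 892 − 15 + 7 = 884 annual rings.
Net length = 586.4 − 16.0 = 570.4 mm.
Mean rate = 570.4 mm / 884 years ≈ 0.65 mm per year.

0.65 mm per year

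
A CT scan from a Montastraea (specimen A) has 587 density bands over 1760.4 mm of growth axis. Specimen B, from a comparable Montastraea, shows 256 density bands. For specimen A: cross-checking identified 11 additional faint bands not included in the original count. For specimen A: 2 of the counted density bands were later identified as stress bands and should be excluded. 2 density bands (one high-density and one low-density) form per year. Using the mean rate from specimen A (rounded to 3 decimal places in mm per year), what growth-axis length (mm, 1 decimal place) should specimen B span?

756.1 mm

Specimen A: true density band count = 587 − 2 + 11 = 596.
Specimen A: dividing by 2 density bands per year: 596 / 2 = 298 years.
A: Extension rate ≈ 1760.4 / 298 = 5.907 mm/year.
Specimen B: dividing by 2 density bands per year: 256 / 2 = 128 years. Length of B = 5.907 × 128 = 756.1 mm.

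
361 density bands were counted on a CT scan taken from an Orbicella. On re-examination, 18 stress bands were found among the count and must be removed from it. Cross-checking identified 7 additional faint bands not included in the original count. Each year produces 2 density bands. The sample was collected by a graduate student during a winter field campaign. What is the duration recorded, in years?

Correcting the raw count gives 361 − 18 + 7 = 350 true density bands.
Dividing by 2 density bands per year: 350 / 2 = 175 years.

175 years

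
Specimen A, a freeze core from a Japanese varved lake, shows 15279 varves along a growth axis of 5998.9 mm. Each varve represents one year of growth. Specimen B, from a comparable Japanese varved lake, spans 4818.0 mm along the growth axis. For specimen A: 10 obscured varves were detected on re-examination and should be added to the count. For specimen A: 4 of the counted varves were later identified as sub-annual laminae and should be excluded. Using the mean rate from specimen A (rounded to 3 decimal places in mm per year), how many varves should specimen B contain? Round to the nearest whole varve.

Specimen A: after corrections the count is 15279 − 4 + 10 = 15285 varves.
A: 5998.9 mm over 15285 years gives 5998.9 / 15285 ≈ 0.392 mm per year.
Specimen B: 4818.0 mm / 0.392 mm per year = 12290.82 years ≈ 12291 varves.

12291 varves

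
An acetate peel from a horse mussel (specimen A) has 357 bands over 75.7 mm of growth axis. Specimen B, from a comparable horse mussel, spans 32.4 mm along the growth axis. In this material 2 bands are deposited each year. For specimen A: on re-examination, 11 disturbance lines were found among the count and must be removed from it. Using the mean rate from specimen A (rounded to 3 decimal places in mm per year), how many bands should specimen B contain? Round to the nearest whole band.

Specimen A: adjusted count: 357 − 11 = 346 bands.
Specimen A: 346 bands at 2 per year is 346 / 2 = 173 years.
A: 75.7 mm over 173 years gives 75.7 / 173 ≈ 0.438 mm per year.
B spans 32.4 / 0.438 = 73.97 years; at 2 bands per year that is 73.97 × 2 ≈ 148 bands.

148 bands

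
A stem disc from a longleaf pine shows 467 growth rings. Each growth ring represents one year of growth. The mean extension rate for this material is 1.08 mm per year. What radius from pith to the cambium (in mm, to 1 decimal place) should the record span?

504.4 mm

467 years of growth are recorded.
Predicted length = 1.08 mm/year × 467 years = 504.4 mm.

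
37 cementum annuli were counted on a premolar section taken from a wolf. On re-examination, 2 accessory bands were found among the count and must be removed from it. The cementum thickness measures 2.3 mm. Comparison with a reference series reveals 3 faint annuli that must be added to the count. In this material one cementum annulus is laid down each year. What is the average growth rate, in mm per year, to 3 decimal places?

Correcting the raw count gives 37 − 2 + 3 = 38 true cementum annuli.
Mean rate = 2.3 mm / 38 years ≈ 0.061 mm per year.

0.061 mm per year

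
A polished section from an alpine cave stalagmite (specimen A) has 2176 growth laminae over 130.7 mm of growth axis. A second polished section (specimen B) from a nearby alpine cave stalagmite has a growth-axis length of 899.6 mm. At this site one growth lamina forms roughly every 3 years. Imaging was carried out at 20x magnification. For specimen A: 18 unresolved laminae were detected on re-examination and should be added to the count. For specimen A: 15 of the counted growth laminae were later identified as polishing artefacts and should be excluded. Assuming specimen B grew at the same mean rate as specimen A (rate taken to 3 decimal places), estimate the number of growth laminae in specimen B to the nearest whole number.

Specimen A: correcting the raw count gives 2176 − 15 + 18 = 2179 true growth laminae.
Specimen A: at 3 years per growth lamina, 2179 × 3 = 6537 years.
A: 130.7 mm over 6537 years gives 130.7 / 6537 ≈ 0.020 mm/year.
For B, 899.6 / 0.020 = 44980.00 years; at 3 years per growth lamina that is 44980.00 / 3 ≈ 14993 growth laminae.

14993 growth laminae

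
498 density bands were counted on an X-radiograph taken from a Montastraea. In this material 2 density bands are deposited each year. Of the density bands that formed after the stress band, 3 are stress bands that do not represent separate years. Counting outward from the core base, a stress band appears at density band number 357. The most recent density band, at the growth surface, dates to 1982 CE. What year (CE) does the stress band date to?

1913 CE

Between density band 357 and the growth surface there are 498 − 357 = 141 density bands.
141 − 3 false = 138 true density bands after the stress band.
With 2 density bands per year, 138 / 2 = 69 years.
1982 − 69 = 1913 CE.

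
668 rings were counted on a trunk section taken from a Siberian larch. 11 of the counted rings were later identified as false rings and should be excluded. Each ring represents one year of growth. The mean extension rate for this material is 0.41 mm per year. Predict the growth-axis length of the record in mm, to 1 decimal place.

After corrections the count is 668 − 11 = 657 rings.
657 years at 0.41 mm/year gives 0.41 × 657 = 269.4 mm.

269.4 mm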